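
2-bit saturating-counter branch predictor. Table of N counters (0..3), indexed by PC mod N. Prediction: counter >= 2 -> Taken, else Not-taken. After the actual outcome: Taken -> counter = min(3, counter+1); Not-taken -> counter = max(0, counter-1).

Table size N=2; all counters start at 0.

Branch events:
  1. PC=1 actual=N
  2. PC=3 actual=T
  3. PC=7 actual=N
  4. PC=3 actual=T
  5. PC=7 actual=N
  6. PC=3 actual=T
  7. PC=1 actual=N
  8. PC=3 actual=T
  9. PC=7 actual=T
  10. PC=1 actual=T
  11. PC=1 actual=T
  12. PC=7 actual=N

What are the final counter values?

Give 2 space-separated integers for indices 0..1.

Answer: 0 2

Derivation:
Ev 1: PC=1 idx=1 pred=N actual=N -> ctr[1]=0
Ev 2: PC=3 idx=1 pred=N actual=T -> ctr[1]=1
Ev 3: PC=7 idx=1 pred=N actual=N -> ctr[1]=0
Ev 4: PC=3 idx=1 pred=N actual=T -> ctr[1]=1
Ev 5: PC=7 idx=1 pred=N actual=N -> ctr[1]=0
Ev 6: PC=3 idx=1 pred=N actual=T -> ctr[1]=1
Ev 7: PC=1 idx=1 pred=N actual=N -> ctr[1]=0
Ev 8: PC=3 idx=1 pred=N actual=T -> ctr[1]=1
Ev 9: PC=7 idx=1 pred=N actual=T -> ctr[1]=2
Ev 10: PC=1 idx=1 pred=T actual=T -> ctr[1]=3
Ev 11: PC=1 idx=1 pred=T actual=T -> ctr[1]=3
Ev 12: PC=7 idx=1 pred=T actual=N -> ctr[1]=2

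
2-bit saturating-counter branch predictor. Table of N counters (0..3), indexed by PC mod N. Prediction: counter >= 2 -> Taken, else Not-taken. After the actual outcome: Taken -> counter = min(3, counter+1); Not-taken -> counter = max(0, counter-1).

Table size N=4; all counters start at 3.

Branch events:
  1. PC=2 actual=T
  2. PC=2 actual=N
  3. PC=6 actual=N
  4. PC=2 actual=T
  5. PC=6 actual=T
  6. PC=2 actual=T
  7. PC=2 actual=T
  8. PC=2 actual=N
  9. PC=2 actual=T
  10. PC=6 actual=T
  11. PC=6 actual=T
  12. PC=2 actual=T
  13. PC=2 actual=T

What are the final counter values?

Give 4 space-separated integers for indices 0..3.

Answer: 3 3 3 3

Derivation:
Ev 1: PC=2 idx=2 pred=T actual=T -> ctr[2]=3
Ev 2: PC=2 idx=2 pred=T actual=N -> ctr[2]=2
Ev 3: PC=6 idx=2 pred=T actual=N -> ctr[2]=1
Ev 4: PC=2 idx=2 pred=N actual=T -> ctr[2]=2
Ev 5: PC=6 idx=2 pred=T actual=T -> ctr[2]=3
Ev 6: PC=2 idx=2 pred=T actual=T -> ctr[2]=3
Ev 7: PC=2 idx=2 pred=T actual=T -> ctr[2]=3
Ev 8: PC=2 idx=2 pred=T actual=N -> ctr[2]=2
Ev 9: PC=2 idx=2 pred=T actual=T -> ctr[2]=3
Ev 10: PC=6 idx=2 pred=T actual=T -> ctr[2]=3
Ev 11: PC=6 idx=2 pred=T actual=T -> ctr[2]=3
Ev 12: PC=2 idx=2 pred=T actual=T -> ctr[2]=3
Ev 13: PC=2 idx=2 pred=T actual=T -> ctr[2]=3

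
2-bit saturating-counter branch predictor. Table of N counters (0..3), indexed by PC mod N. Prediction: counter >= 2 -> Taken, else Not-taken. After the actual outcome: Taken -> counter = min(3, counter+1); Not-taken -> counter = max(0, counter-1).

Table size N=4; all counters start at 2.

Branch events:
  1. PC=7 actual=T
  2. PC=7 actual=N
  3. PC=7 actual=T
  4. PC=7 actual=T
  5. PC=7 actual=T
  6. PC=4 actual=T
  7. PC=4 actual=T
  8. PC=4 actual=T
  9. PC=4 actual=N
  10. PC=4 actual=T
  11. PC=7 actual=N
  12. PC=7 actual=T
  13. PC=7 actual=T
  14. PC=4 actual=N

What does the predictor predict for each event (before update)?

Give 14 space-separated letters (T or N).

Answer: T T T T T T T T T T T T T T

Derivation:
Ev 1: PC=7 idx=3 pred=T actual=T -> ctr[3]=3
Ev 2: PC=7 idx=3 pred=T actual=N -> ctr[3]=2
Ev 3: PC=7 idx=3 pred=T actual=T -> ctr[3]=3
Ev 4: PC=7 idx=3 pred=T actual=T -> ctr[3]=3
Ev 5: PC=7 idx=3 pred=T actual=T -> ctr[3]=3
Ev 6: PC=4 idx=0 pred=T actual=T -> ctr[0]=3
Ev 7: PC=4 idx=0 pred=T actual=T -> ctr[0]=3
Ev 8: PC=4 idx=0 pred=T actual=T -> ctr[0]=3
Ev 9: PC=4 idx=0 pred=T actual=N -> ctr[0]=2
Ev 10: PC=4 idx=0 pred=T actual=T -> ctr[0]=3
Ev 11: PC=7 idx=3 pred=T actual=N -> ctr[3]=2
Ev 12: PC=7 idx=3 pred=T actual=T -> ctr[3]=3
Ev 13: PC=7 idx=3 pred=T actual=T -> ctr[3]=3
Ev 14: PC=4 idx=0 pred=T actual=N -> ctr[0]=2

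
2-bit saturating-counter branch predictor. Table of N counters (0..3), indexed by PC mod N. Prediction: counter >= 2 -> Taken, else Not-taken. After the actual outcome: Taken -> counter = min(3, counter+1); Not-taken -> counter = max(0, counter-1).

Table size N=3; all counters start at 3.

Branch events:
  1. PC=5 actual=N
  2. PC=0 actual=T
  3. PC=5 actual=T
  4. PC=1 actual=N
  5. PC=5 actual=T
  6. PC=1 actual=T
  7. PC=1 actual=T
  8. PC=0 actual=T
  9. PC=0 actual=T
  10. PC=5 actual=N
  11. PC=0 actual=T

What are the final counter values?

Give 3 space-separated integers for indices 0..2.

Answer: 3 3 2

Derivation:
Ev 1: PC=5 idx=2 pred=T actual=N -> ctr[2]=2
Ev 2: PC=0 idx=0 pred=T actual=T -> ctr[0]=3
Ev 3: PC=5 idx=2 pred=T actual=T -> ctr[2]=3
Ev 4: PC=1 idx=1 pred=T actual=N -> ctr[1]=2
Ev 5: PC=5 idx=2 pred=T actual=T -> ctr[2]=3
Ev 6: PC=1 idx=1 pred=T actual=T -> ctr[1]=3
Ev 7: PC=1 idx=1 pred=T actual=T -> ctr[1]=3
Ev 8: PC=0 idx=0 pred=T actual=T -> ctr[0]=3
Ev 9: PC=0 idx=0 pred=T actual=T -> ctr[0]=3
Ev 10: PC=5 idx=2 pred=T actual=N -> ctr[2]=2
Ev 11: PC=0 idx=0 pred=T actual=T -> ctr[0]=3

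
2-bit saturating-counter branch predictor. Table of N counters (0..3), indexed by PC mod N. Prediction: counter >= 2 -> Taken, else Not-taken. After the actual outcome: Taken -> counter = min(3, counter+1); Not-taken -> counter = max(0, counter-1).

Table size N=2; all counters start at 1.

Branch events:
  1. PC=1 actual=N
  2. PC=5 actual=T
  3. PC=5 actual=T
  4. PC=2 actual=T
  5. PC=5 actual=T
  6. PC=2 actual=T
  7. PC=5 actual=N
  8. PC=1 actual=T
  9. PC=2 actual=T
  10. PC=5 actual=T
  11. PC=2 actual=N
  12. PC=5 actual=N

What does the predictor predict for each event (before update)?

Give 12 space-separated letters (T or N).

Answer: N N N N T T T T T T T T

Derivation:
Ev 1: PC=1 idx=1 pred=N actual=N -> ctr[1]=0
Ev 2: PC=5 idx=1 pred=N actual=T -> ctr[1]=1
Ev 3: PC=5 idx=1 pred=N actual=T -> ctr[1]=2
Ev 4: PC=2 idx=0 pred=N actual=T -> ctr[0]=2
Ev 5: PC=5 idx=1 pred=T actual=T -> ctr[1]=3
Ev 6: PC=2 idx=0 pred=T actual=T -> ctr[0]=3
Ev 7: PC=5 idx=1 pred=T actual=N -> ctr[1]=2
Ev 8: PC=1 idx=1 pred=T actual=T -> ctr[1]=3
Ev 9: PC=2 idx=0 pred=T actual=T -> ctr[0]=3
Ev 10: PC=5 idx=1 pred=T actual=T -> ctr[1]=3
Ev 11: PC=2 idx=0 pred=T actual=N -> ctr[0]=2
Ev 12: PC=5 idx=1 pred=T actual=N -> ctr[1]=2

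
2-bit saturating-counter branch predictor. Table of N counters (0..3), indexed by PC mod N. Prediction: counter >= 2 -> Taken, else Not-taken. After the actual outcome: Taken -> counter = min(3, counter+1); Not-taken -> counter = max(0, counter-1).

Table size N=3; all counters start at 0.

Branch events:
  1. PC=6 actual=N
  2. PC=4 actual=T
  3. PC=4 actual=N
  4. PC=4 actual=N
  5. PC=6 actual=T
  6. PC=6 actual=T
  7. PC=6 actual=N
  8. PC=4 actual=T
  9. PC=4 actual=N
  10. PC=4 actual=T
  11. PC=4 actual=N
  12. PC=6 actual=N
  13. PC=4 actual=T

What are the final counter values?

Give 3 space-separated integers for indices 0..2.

Answer: 0 1 0

Derivation:
Ev 1: PC=6 idx=0 pred=N actual=N -> ctr[0]=0
Ev 2: PC=4 idx=1 pred=N actual=T -> ctr[1]=1
Ev 3: PC=4 idx=1 pred=N actual=N -> ctr[1]=0
Ev 4: PC=4 idx=1 pred=N actual=N -> ctr[1]=0
Ev 5: PC=6 idx=0 pred=N actual=T -> ctr[0]=1
Ev 6: PC=6 idx=0 pred=N actual=T -> ctr[0]=2
Ev 7: PC=6 idx=0 pred=T actual=N -> ctr[0]=1
Ev 8: PC=4 idx=1 pred=N actual=T -> ctr[1]=1
Ev 9: PC=4 idx=1 pred=N actual=N -> ctr[1]=0
Ev 10: PC=4 idx=1 pred=N actual=T -> ctr[1]=1
Ev 11: PC=4 idx=1 pred=N actual=N -> ctr[1]=0
Ev 12: PC=6 idx=0 pred=N actual=N -> ctr[0]=0
Ev 13: PC=4 idx=1 pred=N actual=T -> ctr[1]=1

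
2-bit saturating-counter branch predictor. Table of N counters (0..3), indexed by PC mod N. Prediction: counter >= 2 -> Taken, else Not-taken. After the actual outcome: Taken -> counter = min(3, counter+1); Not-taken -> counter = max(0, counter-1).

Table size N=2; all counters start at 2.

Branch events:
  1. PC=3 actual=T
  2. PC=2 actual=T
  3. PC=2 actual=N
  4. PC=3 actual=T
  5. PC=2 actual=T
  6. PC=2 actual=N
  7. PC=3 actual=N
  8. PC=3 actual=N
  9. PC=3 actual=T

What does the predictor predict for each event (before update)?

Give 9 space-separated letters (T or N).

Answer: T T T T T T T T N

Derivation:
Ev 1: PC=3 idx=1 pred=T actual=T -> ctr[1]=3
Ev 2: PC=2 idx=0 pred=T actual=T -> ctr[0]=3
Ev 3: PC=2 idx=0 pred=T actual=N -> ctr[0]=2
Ev 4: PC=3 idx=1 pred=T actual=T -> ctr[1]=3
Ev 5: PC=2 idx=0 pred=T actual=T -> ctr[0]=3
Ev 6: PC=2 idx=0 pred=T actual=N -> ctr[0]=2
Ev 7: PC=3 idx=1 pred=T actual=N -> ctr[1]=2
Ev 8: PC=3 idx=1 pred=T actual=N -> ctr[1]=1
Ev 9: PC=3 idx=1 pred=N actual=T -> ctr[1]=2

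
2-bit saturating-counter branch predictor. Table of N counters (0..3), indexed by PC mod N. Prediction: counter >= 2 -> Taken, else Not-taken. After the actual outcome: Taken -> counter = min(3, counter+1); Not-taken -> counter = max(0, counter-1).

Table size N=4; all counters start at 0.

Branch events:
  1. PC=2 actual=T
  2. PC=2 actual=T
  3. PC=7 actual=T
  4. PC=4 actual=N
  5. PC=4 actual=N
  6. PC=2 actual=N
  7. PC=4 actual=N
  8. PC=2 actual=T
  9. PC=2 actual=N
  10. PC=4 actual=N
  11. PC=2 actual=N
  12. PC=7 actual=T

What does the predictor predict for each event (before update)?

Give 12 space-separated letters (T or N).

Ev 1: PC=2 idx=2 pred=N actual=T -> ctr[2]=1
Ev 2: PC=2 idx=2 pred=N actual=T -> ctr[2]=2
Ev 3: PC=7 idx=3 pred=N actual=T -> ctr[3]=1
Ev 4: PC=4 idx=0 pred=N actual=N -> ctr[0]=0
Ev 5: PC=4 idx=0 pred=N actual=N -> ctr[0]=0
Ev 6: PC=2 idx=2 pred=T actual=N -> ctr[2]=1
Ev 7: PC=4 idx=0 pred=N actual=N -> ctr[0]=0
Ev 8: PC=2 idx=2 pred=N actual=T -> ctr[2]=2
Ev 9: PC=2 idx=2 pred=T actual=N -> ctr[2]=1
Ev 10: PC=4 idx=0 pred=N actual=N -> ctr[0]=0
Ev 11: PC=2 idx=2 pred=N actual=N -> ctr[2]=0
Ev 12: PC=7 idx=3 pred=N actual=T -> ctr[3]=2

Answer: N N N N N T N N T N N N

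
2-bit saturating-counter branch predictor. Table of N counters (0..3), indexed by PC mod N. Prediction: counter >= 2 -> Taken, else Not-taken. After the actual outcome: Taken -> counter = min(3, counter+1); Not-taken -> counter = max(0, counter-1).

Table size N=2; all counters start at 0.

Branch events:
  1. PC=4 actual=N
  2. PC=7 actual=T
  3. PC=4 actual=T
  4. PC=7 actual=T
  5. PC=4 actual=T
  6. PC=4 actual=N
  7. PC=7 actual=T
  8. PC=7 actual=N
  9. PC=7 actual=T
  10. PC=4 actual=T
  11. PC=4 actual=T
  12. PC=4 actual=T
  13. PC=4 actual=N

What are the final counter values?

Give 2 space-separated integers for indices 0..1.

Ev 1: PC=4 idx=0 pred=N actual=N -> ctr[0]=0
Ev 2: PC=7 idx=1 pred=N actual=T -> ctr[1]=1
Ev 3: PC=4 idx=0 pred=N actual=T -> ctr[0]=1
Ev 4: PC=7 idx=1 pred=N actual=T -> ctr[1]=2
Ev 5: PC=4 idx=0 pred=N actual=T -> ctr[0]=2
Ev 6: PC=4 idx=0 pred=T actual=N -> ctr[0]=1
Ev 7: PC=7 idx=1 pred=T actual=T -> ctr[1]=3
Ev 8: PC=7 idx=1 pred=T actual=N -> ctr[1]=2
Ev 9: PC=7 idx=1 pred=T actual=T -> ctr[1]=3
Ev 10: PC=4 idx=0 pred=N actual=T -> ctr[0]=2
Ev 11: PC=4 idx=0 pred=T actual=T -> ctr[0]=3
Ev 12: PC=4 idx=0 pred=T actual=T -> ctr[0]=3
Ev 13: PC=4 idx=0 pred=T actual=N -> ctr[0]=2

Answer: 2 3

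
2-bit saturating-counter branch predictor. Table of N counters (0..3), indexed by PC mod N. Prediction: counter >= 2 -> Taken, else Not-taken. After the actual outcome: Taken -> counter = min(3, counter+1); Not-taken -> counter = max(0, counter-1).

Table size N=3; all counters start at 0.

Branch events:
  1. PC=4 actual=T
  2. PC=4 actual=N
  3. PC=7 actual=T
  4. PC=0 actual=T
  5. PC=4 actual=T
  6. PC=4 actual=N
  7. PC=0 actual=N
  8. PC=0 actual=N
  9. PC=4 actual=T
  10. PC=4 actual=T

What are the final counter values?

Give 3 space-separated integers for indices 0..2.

Answer: 0 3 0

Derivation:
Ev 1: PC=4 idx=1 pred=N actual=T -> ctr[1]=1
Ev 2: PC=4 idx=1 pred=N actual=N -> ctr[1]=0
Ev 3: PC=7 idx=1 pred=N actual=T -> ctr[1]=1
Ev 4: PC=0 idx=0 pred=N actual=T -> ctr[0]=1
Ev 5: PC=4 idx=1 pred=N actual=T -> ctr[1]=2
Ev 6: PC=4 idx=1 pred=T actual=N -> ctr[1]=1
Ev 7: PC=0 idx=0 pred=N actual=N -> ctr[0]=0
Ev 8: PC=0 idx=0 pred=N actual=N -> ctr[0]=0
Ev 9: PC=4 idx=1 pred=N actual=T -> ctr[1]=2
Ev 10: PC=4 idx=1 pred=T actual=T -> ctr[1]=3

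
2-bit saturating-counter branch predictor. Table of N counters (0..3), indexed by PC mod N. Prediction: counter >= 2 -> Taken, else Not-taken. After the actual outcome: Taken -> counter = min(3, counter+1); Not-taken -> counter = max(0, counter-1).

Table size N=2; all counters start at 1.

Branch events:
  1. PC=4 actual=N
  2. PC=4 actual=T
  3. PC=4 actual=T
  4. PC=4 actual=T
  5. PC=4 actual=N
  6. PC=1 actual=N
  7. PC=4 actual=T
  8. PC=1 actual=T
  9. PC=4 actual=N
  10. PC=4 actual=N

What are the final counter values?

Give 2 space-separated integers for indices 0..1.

Ev 1: PC=4 idx=0 pred=N actual=N -> ctr[0]=0
Ev 2: PC=4 idx=0 pred=N actual=T -> ctr[0]=1
Ev 3: PC=4 idx=0 pred=N actual=T -> ctr[0]=2
Ev 4: PC=4 idx=0 pred=T actual=T -> ctr[0]=3
Ev 5: PC=4 idx=0 pred=T actual=N -> ctr[0]=2
Ev 6: PC=1 idx=1 pred=N actual=N -> ctr[1]=0
Ev 7: PC=4 idx=0 pred=T actual=T -> ctr[0]=3
Ev 8: PC=1 idx=1 pred=N actual=T -> ctr[1]=1
Ev 9: PC=4 idx=0 pred=T actual=N -> ctr[0]=2
Ev 10: PC=4 idx=0 pred=T actual=N -> ctr[0]=1

Answer: 1 1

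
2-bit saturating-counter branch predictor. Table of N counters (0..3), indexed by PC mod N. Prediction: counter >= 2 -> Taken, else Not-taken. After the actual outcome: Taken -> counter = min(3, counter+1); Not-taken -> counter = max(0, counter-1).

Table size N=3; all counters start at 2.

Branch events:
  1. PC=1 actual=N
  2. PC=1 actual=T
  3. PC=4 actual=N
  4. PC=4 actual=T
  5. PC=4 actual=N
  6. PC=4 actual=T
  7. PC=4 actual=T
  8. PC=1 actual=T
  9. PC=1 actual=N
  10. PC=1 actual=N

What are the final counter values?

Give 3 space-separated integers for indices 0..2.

Ev 1: PC=1 idx=1 pred=T actual=N -> ctr[1]=1
Ev 2: PC=1 idx=1 pred=N actual=T -> ctr[1]=2
Ev 3: PC=4 idx=1 pred=T actual=N -> ctr[1]=1
Ev 4: PC=4 idx=1 pred=N actual=T -> ctr[1]=2
Ev 5: PC=4 idx=1 pred=T actual=N -> ctr[1]=1
Ev 6: PC=4 idx=1 pred=N actual=T -> ctr[1]=2
Ev 7: PC=4 idx=1 pred=T actual=T -> ctr[1]=3
Ev 8: PC=1 idx=1 pred=T actual=T -> ctr[1]=3
Ev 9: PC=1 idx=1 pred=T actual=N -> ctr[1]=2
Ev 10: PC=1 idx=1 pred=T actual=N -> ctr[1]=1

Answer: 2 1 2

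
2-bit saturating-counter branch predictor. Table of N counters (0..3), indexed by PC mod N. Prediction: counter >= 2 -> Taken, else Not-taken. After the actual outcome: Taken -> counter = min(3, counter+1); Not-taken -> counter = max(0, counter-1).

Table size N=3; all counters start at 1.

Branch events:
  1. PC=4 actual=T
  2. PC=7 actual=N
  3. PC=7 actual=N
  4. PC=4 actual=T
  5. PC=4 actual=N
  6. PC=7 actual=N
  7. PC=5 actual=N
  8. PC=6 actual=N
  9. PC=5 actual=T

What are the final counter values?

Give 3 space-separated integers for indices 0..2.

Answer: 0 0 1

Derivation:
Ev 1: PC=4 idx=1 pred=N actual=T -> ctr[1]=2
Ev 2: PC=7 idx=1 pred=T actual=N -> ctr[1]=1
Ev 3: PC=7 idx=1 pred=N actual=N -> ctr[1]=0
Ev 4: PC=4 idx=1 pred=N actual=T -> ctr[1]=1
Ev 5: PC=4 idx=1 pred=N actual=N -> ctr[1]=0
Ev 6: PC=7 idx=1 pred=N actual=N -> ctr[1]=0
Ev 7: PC=5 idx=2 pred=N actual=N -> ctr[2]=0
Ev 8: PC=6 idx=0 pred=N actual=N -> ctr[0]=0
Ev 9: PC=5 idx=2 pred=N actual=T -> ctr[2]=1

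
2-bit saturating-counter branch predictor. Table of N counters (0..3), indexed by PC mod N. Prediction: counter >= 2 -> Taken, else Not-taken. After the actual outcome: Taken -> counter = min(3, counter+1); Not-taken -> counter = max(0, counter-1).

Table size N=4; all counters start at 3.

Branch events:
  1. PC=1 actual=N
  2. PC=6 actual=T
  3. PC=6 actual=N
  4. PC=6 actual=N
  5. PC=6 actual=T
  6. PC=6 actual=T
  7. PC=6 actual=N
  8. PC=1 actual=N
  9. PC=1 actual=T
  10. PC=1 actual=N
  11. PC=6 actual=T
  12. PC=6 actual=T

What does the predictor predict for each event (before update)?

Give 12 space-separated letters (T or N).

Ev 1: PC=1 idx=1 pred=T actual=N -> ctr[1]=2
Ev 2: PC=6 idx=2 pred=T actual=T -> ctr[2]=3
Ev 3: PC=6 idx=2 pred=T actual=N -> ctr[2]=2
Ev 4: PC=6 idx=2 pred=T actual=N -> ctr[2]=1
Ev 5: PC=6 idx=2 pred=N actual=T -> ctr[2]=2
Ev 6: PC=6 idx=2 pred=T actual=T -> ctr[2]=3
Ev 7: PC=6 idx=2 pred=T actual=N -> ctr[2]=2
Ev 8: PC=1 idx=1 pred=T actual=N -> ctr[1]=1
Ev 9: PC=1 idx=1 pred=N actual=T -> ctr[1]=2
Ev 10: PC=1 idx=1 pred=T actual=N -> ctr[1]=1
Ev 11: PC=6 idx=2 pred=T actual=T -> ctr[2]=3
Ev 12: PC=6 idx=2 pred=T actual=T -> ctr[2]=3

Answer: T T T T N T T T N T T T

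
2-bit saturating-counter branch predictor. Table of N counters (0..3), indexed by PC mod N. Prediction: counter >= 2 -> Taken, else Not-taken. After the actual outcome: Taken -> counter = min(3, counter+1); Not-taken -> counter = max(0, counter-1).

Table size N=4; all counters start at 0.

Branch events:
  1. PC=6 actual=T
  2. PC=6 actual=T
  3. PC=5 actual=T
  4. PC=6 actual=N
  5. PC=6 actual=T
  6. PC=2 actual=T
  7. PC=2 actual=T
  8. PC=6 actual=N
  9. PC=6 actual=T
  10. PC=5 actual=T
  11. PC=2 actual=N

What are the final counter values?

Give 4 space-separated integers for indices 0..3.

Answer: 0 2 2 0

Derivation:
Ev 1: PC=6 idx=2 pred=N actual=T -> ctr[2]=1
Ev 2: PC=6 idx=2 pred=N actual=T -> ctr[2]=2
Ev 3: PC=5 idx=1 pred=N actual=T -> ctr[1]=1
Ev 4: PC=6 idx=2 pred=T actual=N -> ctr[2]=1
Ev 5: PC=6 idx=2 pred=N actual=T -> ctr[2]=2
Ev 6: PC=2 idx=2 pred=T actual=T -> ctr[2]=3
Ev 7: PC=2 idx=2 pred=T actual=T -> ctr[2]=3
Ev 8: PC=6 idx=2 pred=T actual=N -> ctr[2]=2
Ev 9: PC=6 idx=2 pred=T actual=T -> ctr[2]=3
Ev 10: PC=5 idx=1 pred=N actual=T -> ctr[1]=2
Ev 11: PC=2 idx=2 pred=T actual=N -> ctr[2]=2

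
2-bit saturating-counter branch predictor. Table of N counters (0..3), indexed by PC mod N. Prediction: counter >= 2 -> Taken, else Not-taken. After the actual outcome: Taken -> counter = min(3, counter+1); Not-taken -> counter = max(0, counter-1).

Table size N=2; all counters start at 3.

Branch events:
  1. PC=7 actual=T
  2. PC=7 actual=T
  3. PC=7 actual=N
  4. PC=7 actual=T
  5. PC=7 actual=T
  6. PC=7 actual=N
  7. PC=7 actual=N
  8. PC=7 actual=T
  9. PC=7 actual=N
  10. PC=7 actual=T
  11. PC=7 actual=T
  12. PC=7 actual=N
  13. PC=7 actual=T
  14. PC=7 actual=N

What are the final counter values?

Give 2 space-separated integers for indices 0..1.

Ev 1: PC=7 idx=1 pred=T actual=T -> ctr[1]=3
Ev 2: PC=7 idx=1 pred=T actual=T -> ctr[1]=3
Ev 3: PC=7 idx=1 pred=T actual=N -> ctr[1]=2
Ev 4: PC=7 idx=1 pred=T actual=T -> ctr[1]=3
Ev 5: PC=7 idx=1 pred=T actual=T -> ctr[1]=3
Ev 6: PC=7 idx=1 pred=T actual=N -> ctr[1]=2
Ev 7: PC=7 idx=1 pred=T actual=N -> ctr[1]=1
Ev 8: PC=7 idx=1 pred=N actual=T -> ctr[1]=2
Ev 9: PC=7 idx=1 pred=T actual=N -> ctr[1]=1
Ev 10: PC=7 idx=1 pred=N actual=T -> ctr[1]=2
Ev 11: PC=7 idx=1 pred=T actual=T -> ctr[1]=3
Ev 12: PC=7 idx=1 pred=T actual=N -> ctr[1]=2
Ev 13: PC=7 idx=1 pred=T actual=T -> ctr[1]=3
Ev 14: PC=7 idx=1 pred=T actual=N -> ctr[1]=2

Answer: 3 2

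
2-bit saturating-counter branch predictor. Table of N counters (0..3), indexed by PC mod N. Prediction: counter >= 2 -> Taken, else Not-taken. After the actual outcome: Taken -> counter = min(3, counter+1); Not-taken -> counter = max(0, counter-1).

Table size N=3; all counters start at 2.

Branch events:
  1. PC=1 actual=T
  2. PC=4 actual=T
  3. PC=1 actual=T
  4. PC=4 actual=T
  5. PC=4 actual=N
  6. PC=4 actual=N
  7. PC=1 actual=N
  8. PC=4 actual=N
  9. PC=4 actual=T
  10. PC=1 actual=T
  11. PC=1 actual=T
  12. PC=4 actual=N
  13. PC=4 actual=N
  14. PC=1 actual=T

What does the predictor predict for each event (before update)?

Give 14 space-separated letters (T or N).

Answer: T T T T T T N N N N T T T N

Derivation:
Ev 1: PC=1 idx=1 pred=T actual=T -> ctr[1]=3
Ev 2: PC=4 idx=1 pred=T actual=T -> ctr[1]=3
Ev 3: PC=1 idx=1 pred=T actual=T -> ctr[1]=3
Ev 4: PC=4 idx=1 pred=T actual=T -> ctr[1]=3
Ev 5: PC=4 idx=1 pred=T actual=N -> ctr[1]=2
Ev 6: PC=4 idx=1 pred=T actual=N -> ctr[1]=1
Ev 7: PC=1 idx=1 pred=N actual=N -> ctr[1]=0
Ev 8: PC=4 idx=1 pred=N actual=N -> ctr[1]=0
Ev 9: PC=4 idx=1 pred=N actual=T -> ctr[1]=1
Ev 10: PC=1 idx=1 pred=N actual=T -> ctr[1]=2
Ev 11: PC=1 idx=1 pred=T actual=T -> ctr[1]=3
Ev 12: PC=4 idx=1 pred=T actual=N -> ctr[1]=2
Ev 13: PC=4 idx=1 pred=T actual=N -> ctr[1]=1
Ev 14: PC=1 idx=1 pred=N actual=T -> ctr[1]=2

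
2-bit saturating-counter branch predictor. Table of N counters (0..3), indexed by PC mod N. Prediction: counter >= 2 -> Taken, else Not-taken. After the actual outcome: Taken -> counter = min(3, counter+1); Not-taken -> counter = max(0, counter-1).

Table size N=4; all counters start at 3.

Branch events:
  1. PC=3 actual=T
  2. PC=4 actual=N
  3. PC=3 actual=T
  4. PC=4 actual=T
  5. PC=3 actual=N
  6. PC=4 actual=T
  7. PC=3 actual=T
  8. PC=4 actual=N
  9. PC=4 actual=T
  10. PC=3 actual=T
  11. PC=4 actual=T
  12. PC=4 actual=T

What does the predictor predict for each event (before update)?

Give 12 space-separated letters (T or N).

Answer: T T T T T T T T T T T T

Derivation:
Ev 1: PC=3 idx=3 pred=T actual=T -> ctr[3]=3
Ev 2: PC=4 idx=0 pred=T actual=N -> ctr[0]=2
Ev 3: PC=3 idx=3 pred=T actual=T -> ctr[3]=3
Ev 4: PC=4 idx=0 pred=T actual=T -> ctr[0]=3
Ev 5: PC=3 idx=3 pred=T actual=N -> ctr[3]=2
Ev 6: PC=4 idx=0 pred=T actual=T -> ctr[0]=3
Ev 7: PC=3 idx=3 pred=T actual=T -> ctr[3]=3
Ev 8: PC=4 idx=0 pred=T actual=N -> ctr[0]=2
Ev 9: PC=4 idx=0 pred=T actual=T -> ctr[0]=3
Ev 10: PC=3 idx=3 pred=T actual=T -> ctr[3]=3
Ev 11: PC=4 idx=0 pred=T actual=T -> ctr[0]=3
Ev 12: PC=4 idx=0 pred=T actual=T -> ctr[0]=3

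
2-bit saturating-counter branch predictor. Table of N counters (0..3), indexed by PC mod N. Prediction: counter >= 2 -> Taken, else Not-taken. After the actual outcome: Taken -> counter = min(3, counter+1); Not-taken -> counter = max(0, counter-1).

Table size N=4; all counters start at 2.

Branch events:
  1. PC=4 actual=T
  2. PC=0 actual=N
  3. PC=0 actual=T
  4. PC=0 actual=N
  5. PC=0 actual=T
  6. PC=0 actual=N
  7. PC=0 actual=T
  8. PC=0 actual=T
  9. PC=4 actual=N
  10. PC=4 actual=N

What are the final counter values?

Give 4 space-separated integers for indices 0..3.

Answer: 1 2 2 2

Derivation:
Ev 1: PC=4 idx=0 pred=T actual=T -> ctr[0]=3
Ev 2: PC=0 idx=0 pred=T actual=N -> ctr[0]=2
Ev 3: PC=0 idx=0 pred=T actual=T -> ctr[0]=3
Ev 4: PC=0 idx=0 pred=T actual=N -> ctr[0]=2
Ev 5: PC=0 idx=0 pred=T actual=T -> ctr[0]=3
Ev 6: PC=0 idx=0 pred=T actual=N -> ctr[0]=2
Ev 7: PC=0 idx=0 pred=T actual=T -> ctr[0]=3
Ev 8: PC=0 idx=0 pred=T actual=T -> ctr[0]=3
Ev 9: PC=4 idx=0 pred=T actual=N -> ctr[0]=2
Ev 10: PC=4 idx=0 pred=T actual=N -> ctr[0]=1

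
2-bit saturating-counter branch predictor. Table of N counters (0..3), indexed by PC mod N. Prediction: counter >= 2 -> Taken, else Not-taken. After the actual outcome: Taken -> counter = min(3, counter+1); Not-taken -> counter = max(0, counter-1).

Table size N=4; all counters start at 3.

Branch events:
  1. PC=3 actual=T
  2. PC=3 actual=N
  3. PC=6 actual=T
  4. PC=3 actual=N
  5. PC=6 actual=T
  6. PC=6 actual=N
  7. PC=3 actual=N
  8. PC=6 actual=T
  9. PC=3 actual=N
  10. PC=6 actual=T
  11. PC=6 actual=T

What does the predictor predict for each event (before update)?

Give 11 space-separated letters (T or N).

Ev 1: PC=3 idx=3 pred=T actual=T -> ctr[3]=3
Ev 2: PC=3 idx=3 pred=T actual=N -> ctr[3]=2
Ev 3: PC=6 idx=2 pred=T actual=T -> ctr[2]=3
Ev 4: PC=3 idx=3 pred=T actual=N -> ctr[3]=1
Ev 5: PC=6 idx=2 pred=T actual=T -> ctr[2]=3
Ev 6: PC=6 idx=2 pred=T actual=N -> ctr[2]=2
Ev 7: PC=3 idx=3 pred=N actual=N -> ctr[3]=0
Ev 8: PC=6 idx=2 pred=T actual=T -> ctr[2]=3
Ev 9: PC=3 idx=3 pred=N actual=N -> ctr[3]=0
Ev 10: PC=6 idx=2 pred=T actual=T -> ctr[2]=3
Ev 11: PC=6 idx=2 pred=T actual=T -> ctr[2]=3

Answer: T T T T T T N T N T T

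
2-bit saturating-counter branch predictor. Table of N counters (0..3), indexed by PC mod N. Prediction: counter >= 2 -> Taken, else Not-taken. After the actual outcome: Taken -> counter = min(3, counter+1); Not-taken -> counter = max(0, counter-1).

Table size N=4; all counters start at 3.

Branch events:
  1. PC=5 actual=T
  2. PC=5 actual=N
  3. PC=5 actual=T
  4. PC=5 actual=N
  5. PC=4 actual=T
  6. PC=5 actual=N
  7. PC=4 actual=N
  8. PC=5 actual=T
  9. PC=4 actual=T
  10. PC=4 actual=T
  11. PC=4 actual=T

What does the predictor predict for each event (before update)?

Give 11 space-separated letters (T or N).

Answer: T T T T T T T N T T T

Derivation:
Ev 1: PC=5 idx=1 pred=T actual=T -> ctr[1]=3
Ev 2: PC=5 idx=1 pred=T actual=N -> ctr[1]=2
Ev 3: PC=5 idx=1 pred=T actual=T -> ctr[1]=3
Ev 4: PC=5 idx=1 pred=T actual=N -> ctr[1]=2
Ev 5: PC=4 idx=0 pred=T actual=T -> ctr[0]=3
Ev 6: PC=5 idx=1 pred=T actual=N -> ctr[1]=1
Ev 7: PC=4 idx=0 pred=T actual=N -> ctr[0]=2
Ev 8: PC=5 idx=1 pred=N actual=T -> ctr[1]=2
Ev 9: PC=4 idx=0 pred=T actual=T -> ctr[0]=3
Ev 10: PC=4 idx=0 pred=T actual=T -> ctr[0]=3
Ev 11: PC=4 idx=0 pred=T actual=T -> ctr[0]=3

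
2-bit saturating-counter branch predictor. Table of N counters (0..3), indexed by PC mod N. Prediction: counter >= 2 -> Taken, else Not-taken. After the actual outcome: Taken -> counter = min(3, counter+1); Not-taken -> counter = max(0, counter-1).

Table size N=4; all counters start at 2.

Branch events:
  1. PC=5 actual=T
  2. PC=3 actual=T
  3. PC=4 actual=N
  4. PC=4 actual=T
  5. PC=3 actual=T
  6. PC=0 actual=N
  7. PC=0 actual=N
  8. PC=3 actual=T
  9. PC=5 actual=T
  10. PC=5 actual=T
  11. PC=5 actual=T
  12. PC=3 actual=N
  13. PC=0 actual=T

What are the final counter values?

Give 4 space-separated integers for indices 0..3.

Ev 1: PC=5 idx=1 pred=T actual=T -> ctr[1]=3
Ev 2: PC=3 idx=3 pred=T actual=T -> ctr[3]=3
Ev 3: PC=4 idx=0 pred=T actual=N -> ctr[0]=1
Ev 4: PC=4 idx=0 pred=N actual=T -> ctr[0]=2
Ev 5: PC=3 idx=3 pred=T actual=T -> ctr[3]=3
Ev 6: PC=0 idx=0 pred=T actual=N -> ctr[0]=1
Ev 7: PC=0 idx=0 pred=N actual=N -> ctr[0]=0
Ev 8: PC=3 idx=3 pred=T actual=T -> ctr[3]=3
Ev 9: PC=5 idx=1 pred=T actual=T -> ctr[1]=3
Ev 10: PC=5 idx=1 pred=T actual=T -> ctr[1]=3
Ev 11: PC=5 idx=1 pred=T actual=T -> ctr[1]=3
Ev 12: PC=3 idx=3 pred=T actual=N -> ctr[3]=2
Ev 13: PC=0 idx=0 pred=N actual=T -> ctr[0]=1

Answer: 1 3 2 2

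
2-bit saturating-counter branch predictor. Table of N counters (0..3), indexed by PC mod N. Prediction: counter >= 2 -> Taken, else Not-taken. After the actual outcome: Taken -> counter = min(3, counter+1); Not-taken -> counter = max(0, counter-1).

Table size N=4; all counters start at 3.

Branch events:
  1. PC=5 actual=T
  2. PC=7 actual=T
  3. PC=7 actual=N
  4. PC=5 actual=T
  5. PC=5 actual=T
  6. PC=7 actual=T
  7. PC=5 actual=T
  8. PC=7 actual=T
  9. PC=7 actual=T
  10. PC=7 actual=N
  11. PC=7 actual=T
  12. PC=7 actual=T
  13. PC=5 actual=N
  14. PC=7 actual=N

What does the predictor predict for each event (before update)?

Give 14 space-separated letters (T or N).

Answer: T T T T T T T T T T T T T T

Derivation:
Ev 1: PC=5 idx=1 pred=T actual=T -> ctr[1]=3
Ev 2: PC=7 idx=3 pred=T actual=T -> ctr[3]=3
Ev 3: PC=7 idx=3 pred=T actual=N -> ctr[3]=2
Ev 4: PC=5 idx=1 pred=T actual=T -> ctr[1]=3
Ev 5: PC=5 idx=1 pred=T actual=T -> ctr[1]=3
Ev 6: PC=7 idx=3 pred=T actual=T -> ctr[3]=3
Ev 7: PC=5 idx=1 pred=T actual=T -> ctr[1]=3
Ev 8: PC=7 idx=3 pred=T actual=T -> ctr[3]=3
Ev 9: PC=7 idx=3 pred=T actual=T -> ctr[3]=3
Ev 10: PC=7 idx=3 pred=T actual=N -> ctr[3]=2
Ev 11: PC=7 idx=3 pred=T actual=T -> ctr[3]=3
Ev 12: PC=7 idx=3 pred=T actual=T -> ctr[3]=3
Ev 13: PC=5 idx=1 pred=T actual=N -> ctr[1]=2
Ev 14: PC=7 idx=3 pred=T actual=N -> ctr[3]=2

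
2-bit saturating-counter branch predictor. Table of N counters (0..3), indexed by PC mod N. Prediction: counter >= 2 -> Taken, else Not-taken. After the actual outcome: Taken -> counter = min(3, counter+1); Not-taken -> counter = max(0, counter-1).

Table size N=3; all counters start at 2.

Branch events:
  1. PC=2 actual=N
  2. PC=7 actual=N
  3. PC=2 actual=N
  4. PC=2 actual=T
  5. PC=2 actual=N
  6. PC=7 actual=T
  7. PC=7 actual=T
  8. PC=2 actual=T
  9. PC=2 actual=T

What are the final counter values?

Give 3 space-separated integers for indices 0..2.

Ev 1: PC=2 idx=2 pred=T actual=N -> ctr[2]=1
Ev 2: PC=7 idx=1 pred=T actual=N -> ctr[1]=1
Ev 3: PC=2 idx=2 pred=N actual=N -> ctr[2]=0
Ev 4: PC=2 idx=2 pred=N actual=T -> ctr[2]=1
Ev 5: PC=2 idx=2 pred=N actual=N -> ctr[2]=0
Ev 6: PC=7 idx=1 pred=N actual=T -> ctr[1]=2
Ev 7: PC=7 idx=1 pred=T actual=T -> ctr[1]=3
Ev 8: PC=2 idx=2 pred=N actual=T -> ctr[2]=1
Ev 9: PC=2 idx=2 pred=N actual=T -> ctr[2]=2

Answer: 2 3 2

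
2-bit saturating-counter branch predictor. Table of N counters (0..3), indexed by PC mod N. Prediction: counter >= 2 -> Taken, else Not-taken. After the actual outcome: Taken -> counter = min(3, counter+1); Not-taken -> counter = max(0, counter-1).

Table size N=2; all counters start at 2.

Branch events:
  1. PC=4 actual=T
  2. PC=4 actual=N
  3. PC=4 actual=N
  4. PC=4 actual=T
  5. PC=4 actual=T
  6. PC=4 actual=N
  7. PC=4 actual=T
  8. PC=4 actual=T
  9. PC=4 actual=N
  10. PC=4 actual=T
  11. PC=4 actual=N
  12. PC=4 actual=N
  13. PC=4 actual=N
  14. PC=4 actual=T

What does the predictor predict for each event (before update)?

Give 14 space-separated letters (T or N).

Answer: T T T N T T T T T T T T N N

Derivation:
Ev 1: PC=4 idx=0 pred=T actual=T -> ctr[0]=3
Ev 2: PC=4 idx=0 pred=T actual=N -> ctr[0]=2
Ev 3: PC=4 idx=0 pred=T actual=N -> ctr[0]=1
Ev 4: PC=4 idx=0 pred=N actual=T -> ctr[0]=2
Ev 5: PC=4 idx=0 pred=T actual=T -> ctr[0]=3
Ev 6: PC=4 idx=0 pred=T actual=N -> ctr[0]=2
Ev 7: PC=4 idx=0 pred=T actual=T -> ctr[0]=3
Ev 8: PC=4 idx=0 pred=T actual=T -> ctr[0]=3
Ev 9: PC=4 idx=0 pred=T actual=N -> ctr[0]=2
Ev 10: PC=4 idx=0 pred=T actual=T -> ctr[0]=3
Ev 11: PC=4 idx=0 pred=T actual=N -> ctr[0]=2
Ev 12: PC=4 idx=0 pred=T actual=N -> ctr[0]=1
Ev 13: PC=4 idx=0 pred=N actual=N -> ctr[0]=0
Ev 14: PC=4 idx=0 pred=N actual=T -> ctr[0]=1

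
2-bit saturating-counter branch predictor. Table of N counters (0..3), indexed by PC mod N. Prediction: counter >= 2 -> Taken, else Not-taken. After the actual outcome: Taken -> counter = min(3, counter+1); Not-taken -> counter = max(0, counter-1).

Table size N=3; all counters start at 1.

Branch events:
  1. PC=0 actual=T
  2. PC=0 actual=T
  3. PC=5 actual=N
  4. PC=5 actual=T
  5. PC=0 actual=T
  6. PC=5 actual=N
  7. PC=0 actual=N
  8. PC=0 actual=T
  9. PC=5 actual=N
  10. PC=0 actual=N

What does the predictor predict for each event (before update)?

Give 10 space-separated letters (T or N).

Answer: N T N N T N T T N T

Derivation:
Ev 1: PC=0 idx=0 pred=N actual=T -> ctr[0]=2
Ev 2: PC=0 idx=0 pred=T actual=T -> ctr[0]=3
Ev 3: PC=5 idx=2 pred=N actual=N -> ctr[2]=0
Ev 4: PC=5 idx=2 pred=N actual=T -> ctr[2]=1
Ev 5: PC=0 idx=0 pred=T actual=T -> ctr[0]=3
Ev 6: PC=5 idx=2 pred=N actual=N -> ctr[2]=0
Ev 7: PC=0 idx=0 pred=T actual=N -> ctr[0]=2
Ev 8: PC=0 idx=0 pred=T actual=T -> ctr[0]=3
Ev 9: PC=5 idx=2 pred=N actual=N -> ctr[2]=0
Ev 10: PC=0 idx=0 pred=T actual=N -> ctr[0]=2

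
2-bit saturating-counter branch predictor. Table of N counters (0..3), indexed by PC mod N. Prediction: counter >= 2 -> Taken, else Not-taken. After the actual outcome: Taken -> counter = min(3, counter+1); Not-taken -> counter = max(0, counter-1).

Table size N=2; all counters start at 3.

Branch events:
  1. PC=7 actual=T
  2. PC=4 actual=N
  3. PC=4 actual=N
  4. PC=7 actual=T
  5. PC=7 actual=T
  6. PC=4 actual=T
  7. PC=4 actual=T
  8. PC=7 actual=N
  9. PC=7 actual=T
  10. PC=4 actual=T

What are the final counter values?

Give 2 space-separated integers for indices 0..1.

Ev 1: PC=7 idx=1 pred=T actual=T -> ctr[1]=3
Ev 2: PC=4 idx=0 pred=T actual=N -> ctr[0]=2
Ev 3: PC=4 idx=0 pred=T actual=N -> ctr[0]=1
Ev 4: PC=7 idx=1 pred=T actual=T -> ctr[1]=3
Ev 5: PC=7 idx=1 pred=T actual=T -> ctr[1]=3
Ev 6: PC=4 idx=0 pred=N actual=T -> ctr[0]=2
Ev 7: PC=4 idx=0 pred=T actual=T -> ctr[0]=3
Ev 8: PC=7 idx=1 pred=T actual=N -> ctr[1]=2
Ev 9: PC=7 idx=1 pred=T actual=T -> ctr[1]=3
Ev 10: PC=4 idx=0 pred=T actual=T -> ctr[0]=3

Answer: 3 3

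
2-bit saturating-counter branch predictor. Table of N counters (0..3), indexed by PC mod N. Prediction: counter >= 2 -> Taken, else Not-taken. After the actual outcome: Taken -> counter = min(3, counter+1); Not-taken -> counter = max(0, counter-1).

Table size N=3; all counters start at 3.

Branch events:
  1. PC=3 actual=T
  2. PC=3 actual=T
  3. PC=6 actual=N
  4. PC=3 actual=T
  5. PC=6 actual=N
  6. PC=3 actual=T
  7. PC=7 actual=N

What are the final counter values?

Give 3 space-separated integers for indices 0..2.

Answer: 3 2 3

Derivation:
Ev 1: PC=3 idx=0 pred=T actual=T -> ctr[0]=3
Ev 2: PC=3 idx=0 pred=T actual=T -> ctr[0]=3
Ev 3: PC=6 idx=0 pred=T actual=N -> ctr[0]=2
Ev 4: PC=3 idx=0 pred=T actual=T -> ctr[0]=3
Ev 5: PC=6 idx=0 pred=T actual=N -> ctr[0]=2
Ev 6: PC=3 idx=0 pred=T actual=T -> ctr[0]=3
Ev 7: PC=7 idx=1 pred=T actual=N -> ctr[1]=2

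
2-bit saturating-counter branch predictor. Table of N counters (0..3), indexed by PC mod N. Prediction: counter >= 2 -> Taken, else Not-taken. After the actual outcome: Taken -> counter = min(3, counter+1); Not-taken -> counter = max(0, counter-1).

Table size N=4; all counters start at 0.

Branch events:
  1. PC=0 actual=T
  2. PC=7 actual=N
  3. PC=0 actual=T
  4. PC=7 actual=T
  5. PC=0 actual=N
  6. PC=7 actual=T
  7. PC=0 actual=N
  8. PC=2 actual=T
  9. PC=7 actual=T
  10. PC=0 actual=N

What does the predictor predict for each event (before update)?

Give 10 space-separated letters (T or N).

Ev 1: PC=0 idx=0 pred=N actual=T -> ctr[0]=1
Ev 2: PC=7 idx=3 pred=N actual=N -> ctr[3]=0
Ev 3: PC=0 idx=0 pred=N actual=T -> ctr[0]=2
Ev 4: PC=7 idx=3 pred=N actual=T -> ctr[3]=1
Ev 5: PC=0 idx=0 pred=T actual=N -> ctr[0]=1
Ev 6: PC=7 idx=3 pred=N actual=T -> ctr[3]=2
Ev 7: PC=0 idx=0 pred=N actual=N -> ctr[0]=0
Ev 8: PC=2 idx=2 pred=N actual=T -> ctr[2]=1
Ev 9: PC=7 idx=3 pred=T actual=T -> ctr[3]=3
Ev 10: PC=0 idx=0 pred=N actual=N -> ctr[0]=0

Answer: N N N N T N N N T N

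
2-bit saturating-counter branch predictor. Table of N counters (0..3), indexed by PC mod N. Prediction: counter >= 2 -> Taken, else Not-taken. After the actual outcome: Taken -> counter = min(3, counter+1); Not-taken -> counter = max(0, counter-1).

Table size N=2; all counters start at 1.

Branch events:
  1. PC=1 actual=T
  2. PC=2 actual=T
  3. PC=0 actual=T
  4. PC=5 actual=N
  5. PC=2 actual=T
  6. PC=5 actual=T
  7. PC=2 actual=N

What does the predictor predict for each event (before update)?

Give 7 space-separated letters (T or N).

Answer: N N T T T N T

Derivation:
Ev 1: PC=1 idx=1 pred=N actual=T -> ctr[1]=2
Ev 2: PC=2 idx=0 pred=N actual=T -> ctr[0]=2
Ev 3: PC=0 idx=0 pred=T actual=T -> ctr[0]=3
Ev 4: PC=5 idx=1 pred=T actual=N -> ctr[1]=1
Ev 5: PC=2 idx=0 pred=T actual=T -> ctr[0]=3
Ev 6: PC=5 idx=1 pred=N actual=T -> ctr[1]=2
Ev 7: PC=2 idx=0 pred=T actual=N -> ctr[0]=2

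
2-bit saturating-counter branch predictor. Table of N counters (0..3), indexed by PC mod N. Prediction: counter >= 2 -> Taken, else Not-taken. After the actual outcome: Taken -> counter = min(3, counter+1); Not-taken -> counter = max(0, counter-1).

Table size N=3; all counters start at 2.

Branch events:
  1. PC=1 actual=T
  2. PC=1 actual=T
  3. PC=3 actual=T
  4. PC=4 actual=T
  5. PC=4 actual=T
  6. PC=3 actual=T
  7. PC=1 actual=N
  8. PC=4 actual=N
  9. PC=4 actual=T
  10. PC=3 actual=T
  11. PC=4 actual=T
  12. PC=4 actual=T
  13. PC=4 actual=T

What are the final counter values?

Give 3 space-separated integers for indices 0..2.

Answer: 3 3 2

Derivation:
Ev 1: PC=1 idx=1 pred=T actual=T -> ctr[1]=3
Ev 2: PC=1 idx=1 pred=T actual=T -> ctr[1]=3
Ev 3: PC=3 idx=0 pred=T actual=T -> ctr[0]=3
Ev 4: PC=4 idx=1 pred=T actual=T -> ctr[1]=3
Ev 5: PC=4 idx=1 pred=T actual=T -> ctr[1]=3
Ev 6: PC=3 idx=0 pred=T actual=T -> ctr[0]=3
Ev 7: PC=1 idx=1 pred=T actual=N -> ctr[1]=2
Ev 8: PC=4 idx=1 pred=T actual=N -> ctr[1]=1
Ev 9: PC=4 idx=1 pred=N actual=T -> ctr[1]=2
Ev 10: PC=3 idx=0 pred=T actual=T -> ctr[0]=3
Ev 11: PC=4 idx=1 pred=T actual=T -> ctr[1]=3
Ev 12: PC=4 idx=1 pred=T actual=T -> ctr[1]=3
Ev 13: PC=4 idx=1 pred=T actual=T -> ctr[1]=3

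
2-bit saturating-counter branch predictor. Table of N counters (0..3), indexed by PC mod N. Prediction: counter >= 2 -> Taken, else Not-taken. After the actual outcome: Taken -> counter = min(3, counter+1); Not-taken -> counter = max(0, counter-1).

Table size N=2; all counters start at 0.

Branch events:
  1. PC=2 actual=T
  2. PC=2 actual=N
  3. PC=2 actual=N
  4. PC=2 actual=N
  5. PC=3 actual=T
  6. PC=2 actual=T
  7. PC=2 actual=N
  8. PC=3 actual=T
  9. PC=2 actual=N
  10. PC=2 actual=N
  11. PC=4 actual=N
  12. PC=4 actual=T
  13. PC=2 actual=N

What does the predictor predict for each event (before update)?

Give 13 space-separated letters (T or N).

Answer: N N N N N N N N N N N N N

Derivation:
Ev 1: PC=2 idx=0 pred=N actual=T -> ctr[0]=1
Ev 2: PC=2 idx=0 pred=N actual=N -> ctr[0]=0
Ev 3: PC=2 idx=0 pred=N actual=N -> ctr[0]=0
Ev 4: PC=2 idx=0 pred=N actual=N -> ctr[0]=0
Ev 5: PC=3 idx=1 pred=N actual=T -> ctr[1]=1
Ev 6: PC=2 idx=0 pred=N actual=T -> ctr[0]=1
Ev 7: PC=2 idx=0 pred=N actual=N -> ctr[0]=0
Ev 8: PC=3 idx=1 pred=N actual=T -> ctr[1]=2
Ev 9: PC=2 idx=0 pred=N actual=N -> ctr[0]=0
Ev 10: PC=2 idx=0 pred=N actual=N -> ctr[0]=0
Ev 11: PC=4 idx=0 pred=N actual=N -> ctr[0]=0
Ev 12: PC=4 idx=0 pred=N actual=T -> ctr[0]=1
Ev 13: PC=2 idx=0 pred=N actual=N -> ctr[0]=0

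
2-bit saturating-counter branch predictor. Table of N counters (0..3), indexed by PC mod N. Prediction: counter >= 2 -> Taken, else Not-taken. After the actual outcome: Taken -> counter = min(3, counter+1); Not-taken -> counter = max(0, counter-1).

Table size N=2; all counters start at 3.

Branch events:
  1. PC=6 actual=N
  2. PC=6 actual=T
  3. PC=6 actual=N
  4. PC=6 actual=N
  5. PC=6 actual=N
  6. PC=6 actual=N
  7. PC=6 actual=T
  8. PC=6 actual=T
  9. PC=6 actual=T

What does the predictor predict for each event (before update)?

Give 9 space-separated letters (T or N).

Answer: T T T T N N N N T

Derivation:
Ev 1: PC=6 idx=0 pred=T actual=N -> ctr[0]=2
Ev 2: PC=6 idx=0 pred=T actual=T -> ctr[0]=3
Ev 3: PC=6 idx=0 pred=T actual=N -> ctr[0]=2
Ev 4: PC=6 idx=0 pred=T actual=N -> ctr[0]=1
Ev 5: PC=6 idx=0 pred=N actual=N -> ctr[0]=0
Ev 6: PC=6 idx=0 pred=N actual=N -> ctr[0]=0
Ev 7: PC=6 idx=0 pred=N actual=T -> ctr[0]=1
Ev 8: PC=6 idx=0 pred=N actual=T -> ctr[0]=2
Ev 9: PC=6 idx=0 pred=T actual=T -> ctr[0]=3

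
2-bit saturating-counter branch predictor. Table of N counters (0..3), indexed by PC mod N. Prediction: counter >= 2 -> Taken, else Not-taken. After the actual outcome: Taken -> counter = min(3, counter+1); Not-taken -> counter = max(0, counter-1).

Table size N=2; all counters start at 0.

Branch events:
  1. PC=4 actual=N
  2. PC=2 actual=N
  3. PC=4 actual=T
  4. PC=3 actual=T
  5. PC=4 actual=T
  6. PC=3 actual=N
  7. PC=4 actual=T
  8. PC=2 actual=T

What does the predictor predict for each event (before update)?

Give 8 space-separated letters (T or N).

Answer: N N N N N N T T

Derivation:
Ev 1: PC=4 idx=0 pred=N actual=N -> ctr[0]=0
Ev 2: PC=2 idx=0 pred=N actual=N -> ctr[0]=0
Ev 3: PC=4 idx=0 pred=N actual=T -> ctr[0]=1
Ev 4: PC=3 idx=1 pred=N actual=T -> ctr[1]=1
Ev 5: PC=4 idx=0 pred=N actual=T -> ctr[0]=2
Ev 6: PC=3 idx=1 pred=N actual=N -> ctr[1]=0
Ev 7: PC=4 idx=0 pred=T actual=T -> ctr[0]=3
Ev 8: PC=2 idx=0 pred=T actual=T -> ctr[0]=3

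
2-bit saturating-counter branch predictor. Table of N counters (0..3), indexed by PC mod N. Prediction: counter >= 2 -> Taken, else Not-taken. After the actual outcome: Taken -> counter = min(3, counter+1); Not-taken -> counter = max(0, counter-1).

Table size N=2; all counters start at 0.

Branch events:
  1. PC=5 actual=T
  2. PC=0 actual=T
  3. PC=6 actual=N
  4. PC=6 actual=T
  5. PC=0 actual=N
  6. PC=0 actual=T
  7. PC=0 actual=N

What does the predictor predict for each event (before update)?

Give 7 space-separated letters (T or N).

Ev 1: PC=5 idx=1 pred=N actual=T -> ctr[1]=1
Ev 2: PC=0 idx=0 pred=N actual=T -> ctr[0]=1
Ev 3: PC=6 idx=0 pred=N actual=N -> ctr[0]=0
Ev 4: PC=6 idx=0 pred=N actual=T -> ctr[0]=1
Ev 5: PC=0 idx=0 pred=N actual=N -> ctr[0]=0
Ev 6: PC=0 idx=0 pred=N actual=T -> ctr[0]=1
Ev 7: PC=0 idx=0 pred=N actual=N -> ctr[0]=0

Answer: N N N N N N N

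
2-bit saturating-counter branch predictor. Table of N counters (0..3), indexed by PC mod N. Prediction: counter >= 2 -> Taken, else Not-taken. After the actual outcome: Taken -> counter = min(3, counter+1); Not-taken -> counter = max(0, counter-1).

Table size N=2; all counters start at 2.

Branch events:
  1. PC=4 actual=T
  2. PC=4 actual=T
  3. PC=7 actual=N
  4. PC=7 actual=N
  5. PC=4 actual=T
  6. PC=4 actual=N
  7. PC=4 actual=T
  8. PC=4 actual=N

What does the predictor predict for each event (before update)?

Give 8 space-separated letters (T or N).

Ev 1: PC=4 idx=0 pred=T actual=T -> ctr[0]=3
Ev 2: PC=4 idx=0 pred=T actual=T -> ctr[0]=3
Ev 3: PC=7 idx=1 pred=T actual=N -> ctr[1]=1
Ev 4: PC=7 idx=1 pred=N actual=N -> ctr[1]=0
Ev 5: PC=4 idx=0 pred=T actual=T -> ctr[0]=3
Ev 6: PC=4 idx=0 pred=T actual=N -> ctr[0]=2
Ev 7: PC=4 idx=0 pred=T actual=T -> ctr[0]=3
Ev 8: PC=4 idx=0 pred=T actual=N -> ctr[0]=2

Answer: T T T N T T T T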